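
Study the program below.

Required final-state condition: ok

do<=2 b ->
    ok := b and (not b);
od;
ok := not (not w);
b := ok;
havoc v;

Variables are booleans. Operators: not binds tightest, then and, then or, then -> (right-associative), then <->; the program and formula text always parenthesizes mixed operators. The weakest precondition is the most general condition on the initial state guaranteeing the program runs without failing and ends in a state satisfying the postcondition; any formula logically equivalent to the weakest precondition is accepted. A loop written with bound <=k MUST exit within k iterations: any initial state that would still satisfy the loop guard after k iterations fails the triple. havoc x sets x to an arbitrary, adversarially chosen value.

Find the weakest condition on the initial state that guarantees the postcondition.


Working backward. After the program, ok must hold.
Before havoc v: ok
Before b := ok: ok
Before ok := not (not w): w
Before the loop (bound <=2), unroll the exhaustion recursion (WP_0 = exit-now case; WP_j = one more guarded iteration, up to j = 2):
  WP_0: (not b) and w
  WP_1: (b -> ((not b) and w)) and ((not b) -> w)
  WP_2: (b -> ((b -> ((not b) and w)) and ((not b) -> w))) and ((not b) -> w)
So before the loop: (b -> ((b -> ((not b) and w)) and ((not b) -> w))) and ((not b) -> w)
Answer: WP = (b -> ((b -> ((not b) and w)) and ((not b) -> w))) and ((not b) -> w)


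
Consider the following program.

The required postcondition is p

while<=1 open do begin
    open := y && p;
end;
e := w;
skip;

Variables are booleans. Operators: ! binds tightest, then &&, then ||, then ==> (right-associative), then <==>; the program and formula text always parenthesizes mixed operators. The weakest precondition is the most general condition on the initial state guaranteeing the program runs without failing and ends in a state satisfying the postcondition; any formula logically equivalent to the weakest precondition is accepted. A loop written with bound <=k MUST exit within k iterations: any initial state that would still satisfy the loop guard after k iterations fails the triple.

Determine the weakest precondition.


Working backward. After the program, p must hold.
Before skip: p
Before e := w: p
Before the loop (bound <=1), unroll the exhaustion recursion (WP_0 = exit-now case; WP_j = one more guarded iteration, up to j = 1):
  WP_0: (!open) && p
  WP_1: (open ==> ((!(y && p)) && p)) && ((!open) ==> p)
So before the loop: (open ==> ((!(y && p)) && p)) && ((!open) ==> p)
Answer: WP = (open ==> ((!(y && p)) && p)) && ((!open) ==> p)


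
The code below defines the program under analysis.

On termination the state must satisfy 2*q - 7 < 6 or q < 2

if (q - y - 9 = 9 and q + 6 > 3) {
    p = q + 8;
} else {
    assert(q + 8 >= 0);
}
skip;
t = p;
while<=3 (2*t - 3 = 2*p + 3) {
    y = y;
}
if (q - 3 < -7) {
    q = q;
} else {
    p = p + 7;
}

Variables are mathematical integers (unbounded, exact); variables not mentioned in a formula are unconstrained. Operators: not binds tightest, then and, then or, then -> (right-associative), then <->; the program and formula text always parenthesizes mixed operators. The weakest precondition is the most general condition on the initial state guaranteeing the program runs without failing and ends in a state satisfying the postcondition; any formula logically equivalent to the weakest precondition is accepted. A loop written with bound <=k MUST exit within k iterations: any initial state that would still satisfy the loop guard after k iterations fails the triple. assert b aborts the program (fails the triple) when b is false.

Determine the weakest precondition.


Working backward. After the program, the postcondition 2*q - 7 < 6 or q < 2 must hold; in canonical form it is 2*q < 13 or q < 2.
Then branch requires 2*q < 13 or q < 2; else branch requires 2*q < 13 or q < 2.
Before the if: (q < -4 -> (2*q < 13 or q < 2)) and ((not (q < -4)) -> (2*q < 13 or q < 2))
Before the loop (bound <=3), unroll the exhaustion recursion (WP_0 = exit-now case; WP_j = one more guarded iteration, up to j = 3):
  WP_0: (not (2*t = 2*p + 6)) and (q < -4 -> (2*q < 13 or q < 2)) and ((not (q < -4)) -> (2*q < 13 or q < 2))
  WP_1: (2*t = 2*p + 6 -> ((not (2*t = 2*p + 6)) and (q < -4 -> (2*q < 13 or q < 2)) and ((not (q < -4)) -> (2*q < 13 or q < 2)))) and ((not (2*t = 2*p + 6)) -> ((q < -4 -> (2*q < 13 or q < 2)) and ((not (q < -4)) -> (2*q < 13 or q < 2))))
  WP_2: (2*t = 2*p + 6 -> ((2*t = 2*p + 6 -> ((not (2*t = 2*p + 6)) and (q < -4 -> (2*q < 13 or q < 2)) and ((not (q < -4)) -> (2*q < 13 or q < 2)))) and ((not (2*t = 2*p + 6)) -> ((q < -4 -> (2*q < 13 or q < 2)) and ((not (q < -4)) -> (2*q < 13 or q < 2)))))) and ((not (2*t = 2*p + 6)) -> ((q < -4 -> (2*q < 13 or q < 2)) and ((not (q < -4)) -> (2*q < 13 or q < 2))))
  WP_3: (2*t = 2*p + 6 -> ((2*t = 2*p + 6 -> ((2*t = 2*p + 6 -> ((not (2*t = 2*p + 6)) and (q < -4 -> (2*q < 13 or q < 2)) and ((not (q < -4)) -> (2*q < 13 or q < 2)))) and ((not (2*t = 2*p + 6)) -> ((q < -4 -> (2*q < 13 or q < 2)) and ((not (q < -4)) -> (2*q < 13 or q < 2)))))) and ((not (2*t = 2*p + 6)) -> ((q < -4 -> (2*q < 13 or q < 2)) and ((not (q < -4)) -> (2*q < 13 or q < 2)))))) and ((not (2*t = 2*p + 6)) -> ((q < -4 -> (2*q < 13 or q < 2)) and ((not (q < -4)) -> (2*q < 13 or q < 2))))
So before the loop: (2*t = 2*p + 6 -> ((2*t = 2*p + 6 -> ((2*t = 2*p + 6 -> ((not (2*t = 2*p + 6)) and (q < -4 -> (2*q < 13 or q < 2)) and ((not (q < -4)) -> (2*q < 13 or q < 2)))) and ((not (2*t = 2*p + 6)) -> ((q < -4 -> (2*q < 13 or q < 2)) and ((not (q < -4)) -> (2*q < 13 or q < 2)))))) and ((not (2*t = 2*p + 6)) -> ((q < -4 -> (2*q < 13 or q < 2)) and ((not (q < -4)) -> (2*q < 13 or q < 2)))))) and ((not (2*t = 2*p + 6)) -> ((q < -4 -> (2*q < 13 or q < 2)) and ((not (q < -4)) -> (2*q < 13 or q < 2))))
Before t := p: (q < -4 -> (2*q < 13 or q < 2)) and ((not (q < -4)) -> (2*q < 13 or q < 2))
Before skip: (q < -4 -> (2*q < 13 or q < 2)) and ((not (q < -4)) -> (2*q < 13 or q < 2))
Then branch requires (q < -4 -> (2*q < 13 or q < 2)) and ((not (q < -4)) -> (2*q < 13 or q < 2)); else branch requires q >= -8 and (q < -4 -> (2*q < 13 or q < 2)) and ((not (q < -4)) -> (2*q < 13 or q < 2)).
Before the if: ((q = y + 18 and q > -3) -> ((q < -4 -> (2*q < 13 or q < 2)) and ((not (q < -4)) -> (2*q < 13 or q < 2)))) and ((not (q = y + 18 and q > -3)) -> (q >= -8 and (q < -4 -> (2*q < 13 or q < 2)) and ((not (q < -4)) -> (2*q < 13 or q < 2))))
Answer: WP = ((q = y + 18 and q > -3) -> ((q < -4 -> (2*q < 13 or q < 2)) and ((not (q < -4)) -> (2*q < 13 or q < 2)))) and ((not (q = y + 18 and q > -3)) -> (q >= -8 and (q < -4 -> (2*q < 13 or q < 2)) and ((not (q < -4)) -> (2*q < 13 or q < 2))))


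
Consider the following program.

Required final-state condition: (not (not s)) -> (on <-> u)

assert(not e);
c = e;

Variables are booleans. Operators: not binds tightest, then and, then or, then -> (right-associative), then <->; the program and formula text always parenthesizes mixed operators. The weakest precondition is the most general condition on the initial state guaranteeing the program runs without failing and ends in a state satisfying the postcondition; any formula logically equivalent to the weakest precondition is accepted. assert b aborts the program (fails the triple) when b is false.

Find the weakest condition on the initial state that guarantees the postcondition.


Working backward. After the program, the postcondition (not (not s)) -> (on <-> u) must hold; in canonical form it is s -> (on <-> u).
Before c := e: s -> (on <-> u)
Before assert not e: (not e) and (s -> (on <-> u))
Answer: WP = (not e) and (s -> (on <-> u))


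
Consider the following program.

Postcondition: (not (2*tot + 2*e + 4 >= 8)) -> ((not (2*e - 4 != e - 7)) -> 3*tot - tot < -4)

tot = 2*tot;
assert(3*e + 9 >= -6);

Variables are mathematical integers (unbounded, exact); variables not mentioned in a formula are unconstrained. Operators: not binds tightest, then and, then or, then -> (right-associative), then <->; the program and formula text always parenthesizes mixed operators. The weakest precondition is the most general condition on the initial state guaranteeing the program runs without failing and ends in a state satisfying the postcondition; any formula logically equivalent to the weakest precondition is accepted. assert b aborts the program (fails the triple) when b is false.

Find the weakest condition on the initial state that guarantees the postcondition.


Working backward. After the program, the postcondition (not (2*tot + 2*e + 4 >= 8)) -> ((not (2*e - 4 != e - 7)) -> 3*tot - tot < -4) must hold; in canonical form it is (not (2*e + 2*tot >= 4)) -> ((not (e != -3)) -> 2*tot < -4).
Before assert 3*e + 9 >= -6: 3*e >= -15 and ((not (2*e + 2*tot >= 4)) -> ((not (e != -3)) -> 2*tot < -4))
Before tot := 2*tot: 3*e >= -15 and ((not (2*e + 4*tot >= 4)) -> ((not (e != -3)) -> 4*tot < -4))
Answer: WP = 3*e >= -15 and ((not (2*e + 4*tot >= 4)) -> ((not (e != -3)) -> 4*tot < -4))


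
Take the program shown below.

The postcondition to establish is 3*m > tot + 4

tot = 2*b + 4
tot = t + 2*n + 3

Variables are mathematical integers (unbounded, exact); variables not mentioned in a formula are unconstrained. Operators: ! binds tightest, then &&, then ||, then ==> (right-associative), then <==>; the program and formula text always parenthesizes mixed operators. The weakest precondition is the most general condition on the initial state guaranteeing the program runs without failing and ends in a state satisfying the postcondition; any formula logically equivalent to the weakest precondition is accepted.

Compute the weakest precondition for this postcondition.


Working backward. After the program, 3*m > tot + 4 must hold.
Before tot := t + 2*n + 3: 3*m > 2*n + t + 7
Before tot := 2*b + 4: 3*m > 2*n + t + 7
Answer: WP = 3*m > 2*n + t + 7


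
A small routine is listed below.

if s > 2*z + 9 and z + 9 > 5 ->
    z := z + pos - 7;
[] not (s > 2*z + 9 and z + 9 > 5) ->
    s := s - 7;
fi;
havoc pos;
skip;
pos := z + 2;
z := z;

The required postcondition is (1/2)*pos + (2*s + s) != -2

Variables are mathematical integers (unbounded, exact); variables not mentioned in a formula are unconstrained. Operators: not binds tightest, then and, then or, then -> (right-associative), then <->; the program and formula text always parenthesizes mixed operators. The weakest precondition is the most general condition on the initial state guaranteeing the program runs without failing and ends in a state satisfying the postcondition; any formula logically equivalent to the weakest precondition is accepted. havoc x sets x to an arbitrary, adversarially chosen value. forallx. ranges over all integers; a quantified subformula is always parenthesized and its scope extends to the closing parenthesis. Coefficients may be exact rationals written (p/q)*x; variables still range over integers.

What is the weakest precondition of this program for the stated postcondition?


Working backward. After the program, the postcondition (1/2)*pos + (2*s + s) != -2 must hold; in canonical form it is (1/2)*pos + 3*s != -2.
Before z := z: (1/2)*pos + 3*s != -2
Before pos := z + 2: 3*s + (1/2)*z != -3
Before skip: 3*s + (1/2)*z != -3
Before havoc pos: 3*s + (1/2)*z != -3
Then branch requires (1/2)*pos + 3*s + (1/2)*z != 1/2; else branch requires 3*s + (1/2)*z != 18.
Before the if: ((s > 2*z + 9 and z > -4) -> (1/2)*pos + 3*s + (1/2)*z != 1/2) and ((not (s > 2*z + 9 and z > -4)) -> 3*s + (1/2)*z != 18)
Answer: WP = ((s > 2*z + 9 and z > -4) -> (1/2)*pos + 3*s + (1/2)*z != 1/2) and ((not (s > 2*z + 9 and z > -4)) -> 3*s + (1/2)*z != 18)


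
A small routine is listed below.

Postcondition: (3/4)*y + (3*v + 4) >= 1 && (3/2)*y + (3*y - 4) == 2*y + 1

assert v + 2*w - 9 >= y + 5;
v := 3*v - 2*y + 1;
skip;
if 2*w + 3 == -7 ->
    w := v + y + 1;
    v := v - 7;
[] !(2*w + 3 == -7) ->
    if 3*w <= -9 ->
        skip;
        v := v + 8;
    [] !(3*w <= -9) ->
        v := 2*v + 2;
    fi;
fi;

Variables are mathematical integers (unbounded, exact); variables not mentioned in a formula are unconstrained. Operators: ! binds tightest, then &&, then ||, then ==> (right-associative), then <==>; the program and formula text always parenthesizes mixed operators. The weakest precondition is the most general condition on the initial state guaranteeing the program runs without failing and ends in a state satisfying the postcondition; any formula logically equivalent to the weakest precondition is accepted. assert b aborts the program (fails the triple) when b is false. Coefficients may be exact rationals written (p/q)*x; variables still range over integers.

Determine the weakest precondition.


Working backward. After the program, the postcondition (3/4)*y + (3*v + 4) >= 1 && (3/2)*y + (3*y - 4) == 2*y + 1 must hold; in canonical form it is 3*v + (3/4)*y >= -3 && (5/2)*y == 5.
Then branch requires 3*v + (3/4)*y >= 18 && (5/2)*y == 5; else branch requires (3*w <= -9 ==> (3*v + (3/4)*y >= -27 && (5/2)*y == 5)) && ((!(3*w <= -9)) ==> (6*v + (3/4)*y >= -9 && (5/2)*y == 5)).
Before the if: (2*w == -10 ==> (3*v + (3/4)*y >= 18 && (5/2)*y == 5)) && ((!(2*w == -10)) ==> ((3*w <= -9 ==> (3*v + (3/4)*y >= -27 && (5/2)*y == 5)) && ((!(3*w <= -9)) ==> (6*v + (3/4)*y >= -9 && (5/2)*y == 5))))
Before skip: (2*w == -10 ==> (3*v + (3/4)*y >= 18 && (5/2)*y == 5)) && ((!(2*w == -10)) ==> ((3*w <= -9 ==> (3*v + (3/4)*y >= -27 && (5/2)*y == 5)) && ((!(3*w <= -9)) ==> (6*v + (3/4)*y >= -9 && (5/2)*y == 5))))
Before v := 3*v - 2*y + 1: (2*w == -10 ==> (9*v >= (21/4)*y + 15 && (5/2)*y == 5)) && ((!(2*w == -10)) ==> ((3*w <= -9 ==> (9*v >= (21/4)*y - 30 && (5/2)*y == 5)) && ((!(3*w <= -9)) ==> (18*v >= (45/4)*y - 15 && (5/2)*y == 5))))
Before assert v + 2*w - 9 >= y + 5: v + 2*w >= y + 14 && (2*w == -10 ==> (9*v >= (21/4)*y + 15 && (5/2)*y == 5)) && ((!(2*w == -10)) ==> ((3*w <= -9 ==> (9*v >= (21/4)*y - 30 && (5/2)*y == 5)) && ((!(3*w <= -9)) ==> (18*v >= (45/4)*y - 15 && (5/2)*y == 5))))
Answer: WP = v + 2*w >= y + 14 && (2*w == -10 ==> (9*v >= (21/4)*y + 15 && (5/2)*y == 5)) && ((!(2*w == -10)) ==> ((3*w <= -9 ==> (9*v >= (21/4)*y - 30 && (5/2)*y == 5)) && ((!(3*w <= -9)) ==> (18*v >= (45/4)*y - 15 && (5/2)*y == 5))))


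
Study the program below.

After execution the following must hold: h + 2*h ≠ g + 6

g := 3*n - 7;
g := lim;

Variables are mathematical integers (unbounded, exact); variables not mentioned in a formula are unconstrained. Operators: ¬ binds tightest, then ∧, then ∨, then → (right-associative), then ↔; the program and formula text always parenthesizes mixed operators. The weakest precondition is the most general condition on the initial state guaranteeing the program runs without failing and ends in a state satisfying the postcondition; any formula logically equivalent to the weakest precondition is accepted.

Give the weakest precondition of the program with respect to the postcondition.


Working backward. After the program, the postcondition h + 2*h ≠ g + 6 must hold; in canonical form it is 3*h ≠ g + 6.
Before g := lim: 3*h ≠ lim + 6
Before g := 3*n - 7: 3*h ≠ lim + 6
Answer: WP = 3*h ≠ lim + 6


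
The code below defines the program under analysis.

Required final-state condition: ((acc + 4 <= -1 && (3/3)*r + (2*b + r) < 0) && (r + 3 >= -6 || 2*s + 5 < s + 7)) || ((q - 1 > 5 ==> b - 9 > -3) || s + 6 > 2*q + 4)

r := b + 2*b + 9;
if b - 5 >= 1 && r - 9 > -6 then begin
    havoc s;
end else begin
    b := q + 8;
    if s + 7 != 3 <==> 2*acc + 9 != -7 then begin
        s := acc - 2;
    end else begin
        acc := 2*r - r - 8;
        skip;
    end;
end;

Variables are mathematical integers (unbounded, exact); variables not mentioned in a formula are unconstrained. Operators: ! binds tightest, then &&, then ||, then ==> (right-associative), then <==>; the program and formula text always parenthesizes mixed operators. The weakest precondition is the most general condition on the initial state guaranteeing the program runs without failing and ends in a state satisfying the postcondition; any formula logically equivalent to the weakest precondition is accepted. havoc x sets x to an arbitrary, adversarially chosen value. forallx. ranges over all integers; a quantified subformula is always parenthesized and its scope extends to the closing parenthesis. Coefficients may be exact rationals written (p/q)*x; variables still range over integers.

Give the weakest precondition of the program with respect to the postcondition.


Working backward. After the program, the postcondition ((acc + 4 <= -1 && (3/3)*r + (2*b + r) < 0) && (r + 3 >= -6 || 2*s + 5 < s + 7)) || ((q - 1 > 5 ==> b - 9 > -3) || s + 6 > 2*q + 4) must hold; in canonical form it is (acc <= -5 && 2*b + 2*r < 0 && (r >= -9 || s < 2)) || (q > 6 ==> b > 6) || s > 2*q - 2.
Then branch requires forall s_1. ((acc <= -5 && 2*b + 2*r < 0 && (r >= -9 || s_1 < 2)) || (q > 6 ==> b > 6) || s_1 > 2*q - 2); else branch requires ((s != -4 <==> 2*acc != -16) ==> ((acc <= -5 && 2*q + 2*r < -16 && (r >= -9 || acc < 4)) || (q > 6 ==> q > -2) || acc > 2*q)) && ((!(s != -4 <==> 2*acc != -16)) ==> ((r <= 3 && 2*q + 2*r < -16 && (r >= -9 || s < 2)) || (q > 6 ==> q > -2) || s > 2*q - 2)).
Before the if: ((b >= 6 && r > 3) ==> (forall s_1. ((acc <= -5 && 2*b + 2*r < 0 && (r >= -9 || s_1 < 2)) || (q > 6 ==> b > 6) || s_1 > 2*q - 2))) && ((!(b >= 6 && r > 3)) ==> (((s != -4 <==> 2*acc != -16) ==> ((acc <= -5 && 2*q + 2*r < -16 && (r >= -9 || acc < 4)) || (q > 6 ==> q > -2) || acc > 2*q)) && ((!(s != -4 <==> 2*acc != -16)) ==> ((r <= 3 && 2*q + 2*r < -16 && (r >= -9 || s < 2)) || (q > 6 ==> q > -2) || s > 2*q - 2))))
Before r := b + 2*b + 9: ((b >= 6 && 3*b > -6) ==> (forall s_1. ((acc <= -5 && 8*b < -18 && (3*b >= -18 || s_1 < 2)) || (q > 6 ==> b > 6) || s_1 > 2*q - 2))) && ((!(b >= 6 && 3*b > -6)) ==> (((s != -4 <==> 2*acc != -16) ==> ((acc <= -5 && 6*b + 2*q < -34 && (3*b >= -18 || acc < 4)) || (q > 6 ==> q > -2) || acc > 2*q)) && ((!(s != -4 <==> 2*acc != -16)) ==> ((3*b <= -6 && 6*b + 2*q < -34 && (3*b >= -18 || s < 2)) || (q > 6 ==> q > -2) || s > 2*q - 2))))
Answer: WP = ((b >= 6 && 3*b > -6) ==> (forall s_1. ((acc <= -5 && 8*b < -18 && (3*b >= -18 || s_1 < 2)) || (q > 6 ==> b > 6) || s_1 > 2*q - 2))) && ((!(b >= 6 && 3*b > -6)) ==> (((s != -4 <==> 2*acc != -16) ==> ((acc <= -5 && 6*b + 2*q < -34 && (3*b >= -18 || acc < 4)) || (q > 6 ==> q > -2) || acc > 2*q)) && ((!(s != -4 <==> 2*acc != -16)) ==> ((3*b <= -6 && 6*b + 2*q < -34 && (3*b >= -18 || s < 2)) || (q > 6 ==> q > -2) || s > 2*q - 2))))


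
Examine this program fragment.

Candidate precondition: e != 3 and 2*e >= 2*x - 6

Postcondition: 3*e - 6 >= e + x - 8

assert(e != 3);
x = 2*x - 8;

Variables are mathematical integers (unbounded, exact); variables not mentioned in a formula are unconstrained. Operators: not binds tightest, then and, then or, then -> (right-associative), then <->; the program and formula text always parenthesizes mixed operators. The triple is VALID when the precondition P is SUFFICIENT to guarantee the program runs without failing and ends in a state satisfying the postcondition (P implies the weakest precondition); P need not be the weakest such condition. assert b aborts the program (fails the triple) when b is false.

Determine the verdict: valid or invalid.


Working backward. After the program, the postcondition 3*e - 6 >= e + x - 8 must hold; in canonical form it is 2*e >= x - 2.
Before x := 2*x - 8: 2*e >= 2*x - 10
Before assert e != 3: e != 3 and 2*e >= 2*x - 10
The weakest precondition is e != 3 and 2*e >= 2*x - 10.
Check whether e != 3 and 2*e >= 2*x - 6 implies it.
Every state satisfying the precondition satisfies the weakest precondition: the implication holds.
Answer: valid


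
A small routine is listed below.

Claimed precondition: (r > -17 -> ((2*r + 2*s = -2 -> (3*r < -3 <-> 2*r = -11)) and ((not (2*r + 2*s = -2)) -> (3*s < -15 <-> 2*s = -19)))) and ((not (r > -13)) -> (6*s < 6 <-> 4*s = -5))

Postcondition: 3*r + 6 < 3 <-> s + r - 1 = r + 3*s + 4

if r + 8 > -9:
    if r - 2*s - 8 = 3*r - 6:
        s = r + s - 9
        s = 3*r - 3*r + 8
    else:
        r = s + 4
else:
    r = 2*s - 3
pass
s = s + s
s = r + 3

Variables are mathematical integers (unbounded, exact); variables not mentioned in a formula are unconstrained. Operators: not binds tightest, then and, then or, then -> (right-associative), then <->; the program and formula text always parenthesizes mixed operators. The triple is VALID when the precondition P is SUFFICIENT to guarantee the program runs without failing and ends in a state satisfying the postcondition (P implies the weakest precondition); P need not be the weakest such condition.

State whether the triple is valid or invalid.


Working backward. After the program, the postcondition 3*r + 6 < 3 <-> s + r - 1 = r + 3*s + 4 must hold; in canonical form it is 3*r < -3 <-> 2*s = -5.
Before s := r + 3: 3*r < -3 <-> 2*r = -11
Before s := s + s: 3*r < -3 <-> 2*r = -11
Before skip: 3*r < -3 <-> 2*r = -11
Then branch requires (2*r + 2*s = -2 -> (3*r < -3 <-> 2*r = -11)) and ((not (2*r + 2*s = -2)) -> (3*s < -15 <-> 2*s = -19)); else branch requires 6*s < 6 <-> 4*s = -5.
Before the if: (r > -17 -> ((2*r + 2*s = -2 -> (3*r < -3 <-> 2*r = -11)) and ((not (2*r + 2*s = -2)) -> (3*s < -15 <-> 2*s = -19)))) and ((not (r > -17)) -> (6*s < 6 <-> 4*s = -5))
The weakest precondition is (r > -17 -> ((2*r + 2*s = -2 -> (3*r < -3 <-> 2*r = -11)) and ((not (2*r + 2*s = -2)) -> (3*s < -15 <-> 2*s = -19)))) and ((not (r > -17)) -> (6*s < 6 <-> 4*s = -5)).
Check whether (r > -17 -> ((2*r + 2*s = -2 -> (3*r < -3 <-> 2*r = -11)) and ((not (2*r + 2*s = -2)) -> (3*s < -15 <-> 2*s = -19)))) and ((not (r > -13)) -> (6*s < 6 <-> 4*s = -5)) implies it.
Every state satisfying the precondition satisfies the weakest precondition: the implication holds.
Answer: valid


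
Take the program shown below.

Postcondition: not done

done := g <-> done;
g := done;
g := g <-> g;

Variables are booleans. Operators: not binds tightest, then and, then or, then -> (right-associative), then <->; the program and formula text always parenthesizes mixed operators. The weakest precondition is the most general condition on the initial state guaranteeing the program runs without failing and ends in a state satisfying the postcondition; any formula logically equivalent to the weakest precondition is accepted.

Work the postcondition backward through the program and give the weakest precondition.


Working backward. After the program, not done must hold.
Before g := g <-> g: not done
Before g := done: not done
Before done := g <-> done: not (g <-> done)
Answer: WP = not (g <-> done)


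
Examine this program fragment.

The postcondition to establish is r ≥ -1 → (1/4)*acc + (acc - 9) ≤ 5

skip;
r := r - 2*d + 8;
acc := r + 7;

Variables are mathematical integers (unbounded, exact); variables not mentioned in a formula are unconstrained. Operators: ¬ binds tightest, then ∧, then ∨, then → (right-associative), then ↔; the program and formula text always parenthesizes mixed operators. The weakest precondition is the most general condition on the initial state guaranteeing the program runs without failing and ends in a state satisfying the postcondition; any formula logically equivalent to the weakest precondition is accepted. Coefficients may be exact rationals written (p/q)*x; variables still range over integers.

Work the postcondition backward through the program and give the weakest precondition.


Working backward. After the program, the postcondition r ≥ -1 → (1/4)*acc + (acc - 9) ≤ 5 must hold; in canonical form it is r ≥ -1 → (5/4)*acc ≤ 14.
Before acc := r + 7: r ≥ -1 → (5/4)*r ≤ 21/4
Before r := r - 2*d + 8: r ≥ 2*d - 9 → (5/4)*r ≤ (5/2)*d - 19/4
Before skip: r ≥ 2*d - 9 → (5/4)*r ≤ (5/2)*d - 19/4
Answer: WP = r ≥ 2*d - 9 → (5/4)*r ≤ (5/2)*d - 19/4


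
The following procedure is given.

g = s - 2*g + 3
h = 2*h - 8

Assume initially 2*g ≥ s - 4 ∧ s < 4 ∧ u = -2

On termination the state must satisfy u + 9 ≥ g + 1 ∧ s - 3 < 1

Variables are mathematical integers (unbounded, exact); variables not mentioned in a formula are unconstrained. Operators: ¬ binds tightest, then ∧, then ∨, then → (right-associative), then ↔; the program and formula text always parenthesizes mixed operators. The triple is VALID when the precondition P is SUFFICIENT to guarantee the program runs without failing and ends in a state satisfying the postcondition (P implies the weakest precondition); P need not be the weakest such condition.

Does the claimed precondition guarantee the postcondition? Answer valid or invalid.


Working backward. After the program, the postcondition u + 9 ≥ g + 1 ∧ s - 3 < 1 must hold; in canonical form it is u ≥ g - 8 ∧ s < 4.
Before h := 2*h - 8: u ≥ g - 8 ∧ s < 4
Before g := s - 2*g + 3: 2*g + u ≥ s - 5 ∧ s < 4
The weakest precondition is 2*g + u ≥ s - 5 ∧ s < 4.
Check whether 2*g ≥ s - 4 ∧ s < 4 ∧ u = -2 implies it.
Countermodel: at the initial state g = -1, s = 2, u = -2, the precondition holds but the weakest precondition fails.
Answer: invalid


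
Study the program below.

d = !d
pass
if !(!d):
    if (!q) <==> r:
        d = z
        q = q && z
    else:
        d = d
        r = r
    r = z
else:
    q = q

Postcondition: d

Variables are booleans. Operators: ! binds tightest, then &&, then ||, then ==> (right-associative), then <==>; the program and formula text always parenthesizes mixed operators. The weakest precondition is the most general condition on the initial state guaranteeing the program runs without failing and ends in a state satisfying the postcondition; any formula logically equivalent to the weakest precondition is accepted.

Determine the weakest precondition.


Working backward. After the program, d must hold.
Then branch requires (((!q) <==> r) ==> z) && ((!((!q) <==> r)) ==> d); else branch requires d.
Before the if: (d ==> ((((!q) <==> r) ==> z) && ((!((!q) <==> r)) ==> d))) && ((!d) ==> d)
Before skip: (d ==> ((((!q) <==> r) ==> z) && ((!((!q) <==> r)) ==> d))) && ((!d) ==> d)
Before d := !d: ((!d) ==> ((((!q) <==> r) ==> z) && ((!((!q) <==> r)) ==> (!d)))) && (d ==> (!d))
Answer: WP = ((!d) ==> ((((!q) <==> r) ==> z) && ((!((!q) <==> r)) ==> (!d)))) && (d ==> (!d))


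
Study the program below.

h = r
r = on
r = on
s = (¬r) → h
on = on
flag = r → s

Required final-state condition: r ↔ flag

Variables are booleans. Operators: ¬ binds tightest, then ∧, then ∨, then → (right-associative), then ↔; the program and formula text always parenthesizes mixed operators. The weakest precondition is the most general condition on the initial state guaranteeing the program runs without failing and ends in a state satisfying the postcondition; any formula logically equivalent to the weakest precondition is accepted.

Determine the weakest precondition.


Working backward. After the program, r ↔ flag must hold.
Before flag := r → s: r ↔ (r → s)
Before on := on: r ↔ (r → s)
Before s := (¬r) → h: r ↔ (r → ((¬r) → h))
Before r := on: on ↔ (on → ((¬on) → h))
Before r := on: on ↔ (on → ((¬on) → h))
Before h := r: on ↔ (on → ((¬on) → r))
Answer: WP = on ↔ (on → ((¬on) → r))


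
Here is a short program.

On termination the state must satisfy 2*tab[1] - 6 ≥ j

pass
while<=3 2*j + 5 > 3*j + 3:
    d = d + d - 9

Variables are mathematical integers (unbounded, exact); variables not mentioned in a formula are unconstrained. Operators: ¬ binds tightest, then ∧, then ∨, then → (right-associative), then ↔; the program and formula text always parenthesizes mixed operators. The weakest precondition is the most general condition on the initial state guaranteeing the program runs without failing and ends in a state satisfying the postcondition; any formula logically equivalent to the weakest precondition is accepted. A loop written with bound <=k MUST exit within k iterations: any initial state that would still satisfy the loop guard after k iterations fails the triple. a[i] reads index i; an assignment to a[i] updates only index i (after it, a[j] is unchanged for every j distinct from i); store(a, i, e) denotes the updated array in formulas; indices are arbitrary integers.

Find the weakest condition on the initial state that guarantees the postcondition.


Working backward. After the program, the postcondition 2*tab[1] - 6 ≥ j must hold; in canonical form it is 2*tab[1] ≥ j + 6.
Before the loop (bound <=3), unroll the exhaustion recursion (WP_0 = exit-now case; WP_j = one more guarded iteration, up to j = 3):
  WP_0: (¬(j < 2)) ∧ 2*tab[1] ≥ j + 6
  WP_1: (j < 2 → ((¬(j < 2)) ∧ 2*tab[1] ≥ j + 6)) ∧ ((¬(j < 2)) → 2*tab[1] ≥ j + 6)
  WP_2: (j < 2 → ((j < 2 → ((¬(j < 2)) ∧ 2*tab[1] ≥ j + 6)) ∧ ((¬(j < 2)) → 2*tab[1] ≥ j + 6))) ∧ ((¬(j < 2)) → 2*tab[1] ≥ j + 6)
  WP_3: (j < 2 → ((j < 2 → ((j < 2 → ((¬(j < 2)) ∧ 2*tab[1] ≥ j + 6)) ∧ ((¬(j < 2)) → 2*tab[1] ≥ j + 6))) ∧ ((¬(j < 2)) → 2*tab[1] ≥ j + 6))) ∧ ((¬(j < 2)) → 2*tab[1] ≥ j + 6)
So before the loop: (j < 2 → ((j < 2 → ((j < 2 → ((¬(j < 2)) ∧ 2*tab[1] ≥ j + 6)) ∧ ((¬(j < 2)) → 2*tab[1] ≥ j + 6))) ∧ ((¬(j < 2)) → 2*tab[1] ≥ j + 6))) ∧ ((¬(j < 2)) → 2*tab[1] ≥ j + 6)
Before skip: (j < 2 → ((j < 2 → ((j < 2 → ((¬(j < 2)) ∧ 2*tab[1] ≥ j + 6)) ∧ ((¬(j < 2)) → 2*tab[1] ≥ j + 6))) ∧ ((¬(j < 2)) → 2*tab[1] ≥ j + 6))) ∧ ((¬(j < 2)) → 2*tab[1] ≥ j + 6)
Answer: WP = (j < 2 → ((j < 2 → ((j < 2 → ((¬(j < 2)) ∧ 2*tab[1] ≥ j + 6)) ∧ ((¬(j < 2)) → 2*tab[1] ≥ j + 6))) ∧ ((¬(j < 2)) → 2*tab[1] ≥ j + 6))) ∧ ((¬(j < 2)) → 2*tab[1] ≥ j + 6)


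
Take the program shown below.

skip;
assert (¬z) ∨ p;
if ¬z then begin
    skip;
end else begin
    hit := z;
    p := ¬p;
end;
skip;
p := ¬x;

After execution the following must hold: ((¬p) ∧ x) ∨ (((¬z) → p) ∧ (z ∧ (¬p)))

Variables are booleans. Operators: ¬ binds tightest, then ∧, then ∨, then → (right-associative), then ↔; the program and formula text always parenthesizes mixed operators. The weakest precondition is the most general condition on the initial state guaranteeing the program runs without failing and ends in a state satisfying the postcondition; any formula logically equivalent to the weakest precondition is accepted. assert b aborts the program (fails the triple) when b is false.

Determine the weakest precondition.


Working backward. After the program, the postcondition ((¬p) ∧ x) ∨ (((¬z) → p) ∧ (z ∧ (¬p))) must hold; in canonical form it is ((¬p) ∧ x) ∨ (((¬z) → p) ∧ z ∧ (¬p)).
Before p := ¬x: x ∨ (((¬z) → (¬x)) ∧ z ∧ x)
Before skip: x ∨ (((¬z) → (¬x)) ∧ z ∧ x)
Then branch requires x ∨ (((¬z) → (¬x)) ∧ z ∧ x); else branch requires x ∨ (((¬z) → (¬x)) ∧ z ∧ x).
Before the if: ((¬z) → (x ∨ (((¬z) → (¬x)) ∧ z ∧ x))) ∧ (z → (x ∨ (((¬z) → (¬x)) ∧ z ∧ x)))
Before assert (¬z) ∨ p: ((¬z) ∨ p) ∧ ((¬z) → (x ∨ (((¬z) → (¬x)) ∧ z ∧ x))) ∧ (z → (x ∨ (((¬z) → (¬x)) ∧ z ∧ x)))
Before skip: ((¬z) ∨ p) ∧ ((¬z) → (x ∨ (((¬z) → (¬x)) ∧ z ∧ x))) ∧ (z → (x ∨ (((¬z) → (¬x)) ∧ z ∧ x)))
Answer: WP = ((¬z) ∨ p) ∧ ((¬z) → (x ∨ (((¬z) → (¬x)) ∧ z ∧ x))) ∧ (z → (x ∨ (((¬z) → (¬x)) ∧ z ∧ x)))


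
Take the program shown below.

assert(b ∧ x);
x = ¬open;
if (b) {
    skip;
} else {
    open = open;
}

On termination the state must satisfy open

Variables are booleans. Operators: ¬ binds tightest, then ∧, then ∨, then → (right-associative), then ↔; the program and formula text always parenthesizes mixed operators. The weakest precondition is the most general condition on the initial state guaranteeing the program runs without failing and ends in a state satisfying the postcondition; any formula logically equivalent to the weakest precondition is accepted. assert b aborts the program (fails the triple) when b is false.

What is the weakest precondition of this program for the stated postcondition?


Working backward. After the program, open must hold.
Then branch requires open; else branch requires open.
Before the if: (b → open) ∧ ((¬b) → open)
Before x := ¬open: (b → open) ∧ ((¬b) → open)
Before assert b ∧ x: b ∧ x ∧ (b → open) ∧ ((¬b) → open)
Answer: WP = b ∧ x ∧ (b → open) ∧ ((¬b) → open)


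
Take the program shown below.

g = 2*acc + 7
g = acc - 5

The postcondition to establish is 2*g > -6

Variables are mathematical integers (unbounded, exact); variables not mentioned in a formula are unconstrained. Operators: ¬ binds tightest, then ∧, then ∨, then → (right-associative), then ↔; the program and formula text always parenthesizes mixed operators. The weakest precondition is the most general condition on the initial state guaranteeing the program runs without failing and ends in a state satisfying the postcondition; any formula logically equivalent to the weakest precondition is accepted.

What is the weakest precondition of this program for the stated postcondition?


Working backward. After the program, 2*g > -6 must hold.
Before g := acc - 5: 2*acc > 4
Before g := 2*acc + 7: 2*acc > 4
Answer: WP = 2*acc > 4


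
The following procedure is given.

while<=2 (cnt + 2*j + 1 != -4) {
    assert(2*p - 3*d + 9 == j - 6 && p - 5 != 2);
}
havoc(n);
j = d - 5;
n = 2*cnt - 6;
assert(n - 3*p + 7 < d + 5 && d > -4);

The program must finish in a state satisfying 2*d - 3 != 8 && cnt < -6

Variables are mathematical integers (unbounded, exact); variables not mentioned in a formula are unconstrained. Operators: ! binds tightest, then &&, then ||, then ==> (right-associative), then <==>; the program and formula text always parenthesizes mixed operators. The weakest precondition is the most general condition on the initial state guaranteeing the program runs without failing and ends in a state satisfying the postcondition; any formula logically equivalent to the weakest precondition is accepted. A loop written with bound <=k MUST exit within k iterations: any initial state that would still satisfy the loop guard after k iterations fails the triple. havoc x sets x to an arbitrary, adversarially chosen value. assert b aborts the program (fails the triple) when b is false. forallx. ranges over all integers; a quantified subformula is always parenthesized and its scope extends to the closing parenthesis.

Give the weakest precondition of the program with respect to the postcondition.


Working backward. After the program, the postcondition 2*d - 3 != 8 && cnt < -6 must hold; in canonical form it is 2*d != 11 && cnt < -6.
Before assert n - 3*p + 7 < d + 5 && d > -4: n < d + 3*p - 2 && d > -4 && 2*d != 11 && cnt < -6
Before n := 2*cnt - 6: 2*cnt < d + 3*p + 4 && d > -4 && 2*d != 11 && cnt < -6
Before j := d - 5: 2*cnt < d + 3*p + 4 && d > -4 && 2*d != 11 && cnt < -6
Before havoc n: 2*cnt < d + 3*p + 4 && d > -4 && 2*d != 11 && cnt < -6
Before the loop (bound <=2), unroll the exhaustion recursion (WP_0 = exit-now case; WP_j = one more guarded iteration, up to j = 2):
  WP_0: (!(cnt + 2*j != -5)) && 2*cnt < d + 3*p + 4 && d > -4 && 2*d != 11 && cnt < -6
  WP_1: (cnt + 2*j != -5 ==> (2*p == 3*d + j - 15 && p != 7 && (!(cnt + 2*j != -5)) && 2*cnt < d + 3*p + 4 && d > -4 && 2*d != 11 && cnt < -6)) && ((!(cnt + 2*j != -5)) ==> (2*cnt < d + 3*p + 4 && d > -4 && 2*d != 11 && cnt < -6))
  WP_2: (cnt + 2*j != -5 ==> (2*p == 3*d + j - 15 && p != 7 && (cnt + 2*j != -5 ==> (2*p == 3*d + j - 15 && p != 7 && (!(cnt + 2*j != -5)) && 2*cnt < d + 3*p + 4 && d > -4 && 2*d != 11 && cnt < -6)) && ((!(cnt + 2*j != -5)) ==> (2*cnt < d + 3*p + 4 && d > -4 && 2*d != 11 && cnt < -6)))) && ((!(cnt + 2*j != -5)) ==> (2*cnt < d + 3*p + 4 && d > -4 && 2*d != 11 && cnt < -6))
So before the loop: (cnt + 2*j != -5 ==> (2*p == 3*d + j - 15 && p != 7 && (cnt + 2*j != -5 ==> (2*p == 3*d + j - 15 && p != 7 && (!(cnt + 2*j != -5)) && 2*cnt < d + 3*p + 4 && d > -4 && 2*d != 11 && cnt < -6)) && ((!(cnt + 2*j != -5)) ==> (2*cnt < d + 3*p + 4 && d > -4 && 2*d != 11 && cnt < -6)))) && ((!(cnt + 2*j != -5)) ==> (2*cnt < d + 3*p + 4 && d > -4 && 2*d != 11 && cnt < -6))
Answer: WP = (cnt + 2*j != -5 ==> (2*p == 3*d + j - 15 && p != 7 && (cnt + 2*j != -5 ==> (2*p == 3*d + j - 15 && p != 7 && (!(cnt + 2*j != -5)) && 2*cnt < d + 3*p + 4 && d > -4 && 2*d != 11 && cnt < -6)) && ((!(cnt + 2*j != -5)) ==> (2*cnt < d + 3*p + 4 && d > -4 && 2*d != 11 && cnt < -6)))) && ((!(cnt + 2*j != -5)) ==> (2*cnt < d + 3*p + 4 && d > -4 && 2*d != 11 && cnt < -6))


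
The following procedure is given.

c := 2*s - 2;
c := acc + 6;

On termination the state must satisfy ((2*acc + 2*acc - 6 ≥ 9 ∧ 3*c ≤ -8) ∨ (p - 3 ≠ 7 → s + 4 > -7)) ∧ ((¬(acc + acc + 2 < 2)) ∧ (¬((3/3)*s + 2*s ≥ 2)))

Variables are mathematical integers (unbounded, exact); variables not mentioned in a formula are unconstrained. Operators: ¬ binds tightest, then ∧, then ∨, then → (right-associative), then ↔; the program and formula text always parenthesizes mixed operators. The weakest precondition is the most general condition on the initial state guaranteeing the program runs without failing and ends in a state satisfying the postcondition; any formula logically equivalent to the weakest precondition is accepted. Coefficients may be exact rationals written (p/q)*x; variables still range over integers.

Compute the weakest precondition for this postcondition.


Working backward. After the program, the postcondition ((2*acc + 2*acc - 6 ≥ 9 ∧ 3*c ≤ -8) ∨ (p - 3 ≠ 7 → s + 4 > -7)) ∧ ((¬(acc + acc + 2 < 2)) ∧ (¬((3/3)*s + 2*s ≥ 2))) must hold; in canonical form it is ((4*acc ≥ 15 ∧ 3*c ≤ -8) ∨ (p ≠ 10 → s > -11)) ∧ (¬(2*acc < 0)) ∧ (¬(3*s ≥ 2)).
Before c := acc + 6: ((4*acc ≥ 15 ∧ 3*acc ≤ -26) ∨ (p ≠ 10 → s > -11)) ∧ (¬(2*acc < 0)) ∧ (¬(3*s ≥ 2))
Before c := 2*s - 2: ((4*acc ≥ 15 ∧ 3*acc ≤ -26) ∨ (p ≠ 10 → s > -11)) ∧ (¬(2*acc < 0)) ∧ (¬(3*s ≥ 2))
Answer: WP = ((4*acc ≥ 15 ∧ 3*acc ≤ -26) ∨ (p ≠ 10 → s > -11)) ∧ (¬(2*acc < 0)) ∧ (¬(3*s ≥ 2))


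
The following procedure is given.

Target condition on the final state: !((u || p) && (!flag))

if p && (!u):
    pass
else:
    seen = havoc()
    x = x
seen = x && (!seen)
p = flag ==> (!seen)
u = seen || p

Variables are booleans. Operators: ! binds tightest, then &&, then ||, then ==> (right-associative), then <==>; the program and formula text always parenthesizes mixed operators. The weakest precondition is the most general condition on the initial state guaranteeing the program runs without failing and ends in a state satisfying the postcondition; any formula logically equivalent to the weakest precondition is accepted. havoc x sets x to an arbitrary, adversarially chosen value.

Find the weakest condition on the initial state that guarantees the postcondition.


Working backward. After the program, !((u || p) && (!flag)) must hold.
Before u := seen || p: !((seen || p) && (!flag))
Before p := flag ==> (!seen): !((seen || (flag ==> (!seen))) && (!flag))
Before seen := x && (!seen): !(((x && (!seen)) || (flag ==> (!(x && (!seen))))) && (!flag))
Then branch requires !(((x && (!seen)) || (flag ==> (!(x && (!seen))))) && (!flag)); else branch requires flag && (!((x || (flag ==> (!x))) && (!flag))).
Before the if: ((p && (!u)) ==> (!(((x && (!seen)) || (flag ==> (!(x && (!seen))))) && (!flag)))) && ((!(p && (!u))) ==> (flag && (!((x || (flag ==> (!x))) && (!flag)))))
Answer: WP = ((p && (!u)) ==> (!(((x && (!seen)) || (flag ==> (!(x && (!seen))))) && (!flag)))) && ((!(p && (!u))) ==> (flag && (!((x || (flag ==> (!x))) && (!flag)))))


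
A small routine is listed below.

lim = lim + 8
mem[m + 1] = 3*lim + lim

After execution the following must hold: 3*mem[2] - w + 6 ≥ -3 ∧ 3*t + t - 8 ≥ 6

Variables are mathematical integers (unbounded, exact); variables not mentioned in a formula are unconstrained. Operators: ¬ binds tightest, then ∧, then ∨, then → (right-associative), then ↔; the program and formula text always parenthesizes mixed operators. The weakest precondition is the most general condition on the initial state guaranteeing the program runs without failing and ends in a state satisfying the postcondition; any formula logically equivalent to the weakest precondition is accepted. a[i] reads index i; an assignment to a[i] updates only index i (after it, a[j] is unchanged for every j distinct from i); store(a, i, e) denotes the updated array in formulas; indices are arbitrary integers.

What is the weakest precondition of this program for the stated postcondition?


Working backward. After the program, the postcondition 3*mem[2] - w + 6 ≥ -3 ∧ 3*t + t - 8 ≥ 6 must hold; in canonical form it is 3*mem[2] ≥ w - 9 ∧ 4*t ≥ 14.
Before mem[m + 1] := 3*lim + lim: 3*store(mem, m + 1, 4*lim)[2] ≥ w - 9 ∧ 4*t ≥ 14
Before lim := lim + 8: 3*store(mem, m + 1, 4*lim + 32)[2] ≥ w - 9 ∧ 4*t ≥ 14
Answer: WP = 3*store(mem, m + 1, 4*lim + 32)[2] ≥ w - 9 ∧ 4*t ≥ 14
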